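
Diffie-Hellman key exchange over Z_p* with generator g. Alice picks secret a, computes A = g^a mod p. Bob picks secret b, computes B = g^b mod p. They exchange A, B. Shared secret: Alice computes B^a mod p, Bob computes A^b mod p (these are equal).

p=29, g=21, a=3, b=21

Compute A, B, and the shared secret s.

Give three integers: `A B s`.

Answer: 10 17 12

Derivation:
A = 21^3 mod 29  (bits of 3 = 11)
  bit 0 = 1: r = r^2 * 21 mod 29 = 1^2 * 21 = 1*21 = 21
  bit 1 = 1: r = r^2 * 21 mod 29 = 21^2 * 21 = 6*21 = 10
  -> A = 10
B = 21^21 mod 29  (bits of 21 = 10101)
  bit 0 = 1: r = r^2 * 21 mod 29 = 1^2 * 21 = 1*21 = 21
  bit 1 = 0: r = r^2 mod 29 = 21^2 = 6
  bit 2 = 1: r = r^2 * 21 mod 29 = 6^2 * 21 = 7*21 = 2
  bit 3 = 0: r = r^2 mod 29 = 2^2 = 4
  bit 4 = 1: r = r^2 * 21 mod 29 = 4^2 * 21 = 16*21 = 17
  -> B = 17
s = B^a = 17^3 mod 29  (bits of 3 = 11)
  bit 0 = 1: r = r^2 * 17 mod 29 = 1^2 * 17 = 1*17 = 17
  bit 1 = 1: r = r^2 * 17 mod 29 = 17^2 * 17 = 28*17 = 12
  -> s = B^a = 12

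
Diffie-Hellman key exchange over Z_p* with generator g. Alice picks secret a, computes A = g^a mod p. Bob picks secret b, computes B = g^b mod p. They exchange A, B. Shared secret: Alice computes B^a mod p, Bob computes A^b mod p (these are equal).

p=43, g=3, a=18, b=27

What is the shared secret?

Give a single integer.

A = 3^18 mod 43  (bits of 18 = 10010)
  bit 0 = 1: r = r^2 * 3 mod 43 = 1^2 * 3 = 1*3 = 3
  bit 1 = 0: r = r^2 mod 43 = 3^2 = 9
  bit 2 = 0: r = r^2 mod 43 = 9^2 = 38
  bit 3 = 1: r = r^2 * 3 mod 43 = 38^2 * 3 = 25*3 = 32
  bit 4 = 0: r = r^2 mod 43 = 32^2 = 35
  -> A = 35
B = 3^27 mod 43  (bits of 27 = 11011)
  bit 0 = 1: r = r^2 * 3 mod 43 = 1^2 * 3 = 1*3 = 3
  bit 1 = 1: r = r^2 * 3 mod 43 = 3^2 * 3 = 9*3 = 27
  bit 2 = 0: r = r^2 mod 43 = 27^2 = 41
  bit 3 = 1: r = r^2 * 3 mod 43 = 41^2 * 3 = 4*3 = 12
  bit 4 = 1: r = r^2 * 3 mod 43 = 12^2 * 3 = 15*3 = 2
  -> B = 2
s = B^a = 2^18 mod 43  (bits of 18 = 10010)
  bit 0 = 1: r = r^2 * 2 mod 43 = 1^2 * 2 = 1*2 = 2
  bit 1 = 0: r = r^2 mod 43 = 2^2 = 4
  bit 2 = 0: r = r^2 mod 43 = 4^2 = 16
  bit 3 = 1: r = r^2 * 2 mod 43 = 16^2 * 2 = 41*2 = 39
  bit 4 = 0: r = r^2 mod 43 = 39^2 = 16
  -> s = B^a = 16

Answer: 16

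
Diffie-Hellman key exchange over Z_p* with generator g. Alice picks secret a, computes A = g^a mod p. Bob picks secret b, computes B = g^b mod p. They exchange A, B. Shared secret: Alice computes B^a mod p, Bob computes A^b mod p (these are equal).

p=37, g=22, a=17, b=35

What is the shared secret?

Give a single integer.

A = 22^17 mod 37  (bits of 17 = 10001)
  bit 0 = 1: r = r^2 * 22 mod 37 = 1^2 * 22 = 1*22 = 22
  bit 1 = 0: r = r^2 mod 37 = 22^2 = 3
  bit 2 = 0: r = r^2 mod 37 = 3^2 = 9
  bit 3 = 0: r = r^2 mod 37 = 9^2 = 7
  bit 4 = 1: r = r^2 * 22 mod 37 = 7^2 * 22 = 12*22 = 5
  -> A = 5
B = 22^35 mod 37  (bits of 35 = 100011)
  bit 0 = 1: r = r^2 * 22 mod 37 = 1^2 * 22 = 1*22 = 22
  bit 1 = 0: r = r^2 mod 37 = 22^2 = 3
  bit 2 = 0: r = r^2 mod 37 = 3^2 = 9
  bit 3 = 0: r = r^2 mod 37 = 9^2 = 7
  bit 4 = 1: r = r^2 * 22 mod 37 = 7^2 * 22 = 12*22 = 5
  bit 5 = 1: r = r^2 * 22 mod 37 = 5^2 * 22 = 25*22 = 32
  -> B = 32
s = B^a = 32^17 mod 37  (bits of 17 = 10001)
  bit 0 = 1: r = r^2 * 32 mod 37 = 1^2 * 32 = 1*32 = 32
  bit 1 = 0: r = r^2 mod 37 = 32^2 = 25
  bit 2 = 0: r = r^2 mod 37 = 25^2 = 33
  bit 3 = 0: r = r^2 mod 37 = 33^2 = 16
  bit 4 = 1: r = r^2 * 32 mod 37 = 16^2 * 32 = 34*32 = 15
  -> s = B^a = 15

Answer: 15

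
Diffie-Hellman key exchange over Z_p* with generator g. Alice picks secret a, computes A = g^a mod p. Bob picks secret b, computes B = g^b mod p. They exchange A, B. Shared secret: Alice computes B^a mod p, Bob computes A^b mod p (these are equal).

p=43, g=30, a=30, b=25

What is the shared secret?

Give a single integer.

A = 30^30 mod 43  (bits of 30 = 11110)
  bit 0 = 1: r = r^2 * 30 mod 43 = 1^2 * 30 = 1*30 = 30
  bit 1 = 1: r = r^2 * 30 mod 43 = 30^2 * 30 = 40*30 = 39
  bit 2 = 1: r = r^2 * 30 mod 43 = 39^2 * 30 = 16*30 = 7
  bit 3 = 1: r = r^2 * 30 mod 43 = 7^2 * 30 = 6*30 = 8
  bit 4 = 0: r = r^2 mod 43 = 8^2 = 21
  -> A = 21
B = 30^25 mod 43  (bits of 25 = 11001)
  bit 0 = 1: r = r^2 * 30 mod 43 = 1^2 * 30 = 1*30 = 30
  bit 1 = 1: r = r^2 * 30 mod 43 = 30^2 * 30 = 40*30 = 39
  bit 2 = 0: r = r^2 mod 43 = 39^2 = 16
  bit 3 = 0: r = r^2 mod 43 = 16^2 = 41
  bit 4 = 1: r = r^2 * 30 mod 43 = 41^2 * 30 = 4*30 = 34
  -> B = 34
s = B^a = 34^30 mod 43  (bits of 30 = 11110)
  bit 0 = 1: r = r^2 * 34 mod 43 = 1^2 * 34 = 1*34 = 34
  bit 1 = 1: r = r^2 * 34 mod 43 = 34^2 * 34 = 38*34 = 2
  bit 2 = 1: r = r^2 * 34 mod 43 = 2^2 * 34 = 4*34 = 7
  bit 3 = 1: r = r^2 * 34 mod 43 = 7^2 * 34 = 6*34 = 32
  bit 4 = 0: r = r^2 mod 43 = 32^2 = 35
  -> s = B^a = 35

Answer: 35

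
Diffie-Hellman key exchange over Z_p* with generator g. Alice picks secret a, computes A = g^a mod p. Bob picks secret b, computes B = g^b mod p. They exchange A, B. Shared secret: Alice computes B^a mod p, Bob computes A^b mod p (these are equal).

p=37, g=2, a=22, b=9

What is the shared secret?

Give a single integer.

A = 2^22 mod 37  (bits of 22 = 10110)
  bit 0 = 1: r = r^2 * 2 mod 37 = 1^2 * 2 = 1*2 = 2
  bit 1 = 0: r = r^2 mod 37 = 2^2 = 4
  bit 2 = 1: r = r^2 * 2 mod 37 = 4^2 * 2 = 16*2 = 32
  bit 3 = 1: r = r^2 * 2 mod 37 = 32^2 * 2 = 25*2 = 13
  bit 4 = 0: r = r^2 mod 37 = 13^2 = 21
  -> A = 21
B = 2^9 mod 37  (bits of 9 = 1001)
  bit 0 = 1: r = r^2 * 2 mod 37 = 1^2 * 2 = 1*2 = 2
  bit 1 = 0: r = r^2 mod 37 = 2^2 = 4
  bit 2 = 0: r = r^2 mod 37 = 4^2 = 16
  bit 3 = 1: r = r^2 * 2 mod 37 = 16^2 * 2 = 34*2 = 31
  -> B = 31
s = B^a = 31^22 mod 37  (bits of 22 = 10110)
  bit 0 = 1: r = r^2 * 31 mod 37 = 1^2 * 31 = 1*31 = 31
  bit 1 = 0: r = r^2 mod 37 = 31^2 = 36
  bit 2 = 1: r = r^2 * 31 mod 37 = 36^2 * 31 = 1*31 = 31
  bit 3 = 1: r = r^2 * 31 mod 37 = 31^2 * 31 = 36*31 = 6
  bit 4 = 0: r = r^2 mod 37 = 6^2 = 36
  -> s = B^a = 36

Answer: 36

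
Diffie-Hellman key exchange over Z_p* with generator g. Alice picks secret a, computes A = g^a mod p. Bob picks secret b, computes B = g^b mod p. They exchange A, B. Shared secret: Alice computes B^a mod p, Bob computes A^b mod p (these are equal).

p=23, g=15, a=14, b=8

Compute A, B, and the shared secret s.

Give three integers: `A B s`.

Answer: 6 4 18

Derivation:
A = 15^14 mod 23  (bits of 14 = 1110)
  bit 0 = 1: r = r^2 * 15 mod 23 = 1^2 * 15 = 1*15 = 15
  bit 1 = 1: r = r^2 * 15 mod 23 = 15^2 * 15 = 18*15 = 17
  bit 2 = 1: r = r^2 * 15 mod 23 = 17^2 * 15 = 13*15 = 11
  bit 3 = 0: r = r^2 mod 23 = 11^2 = 6
  -> A = 6
B = 15^8 mod 23  (bits of 8 = 1000)
  bit 0 = 1: r = r^2 * 15 mod 23 = 1^2 * 15 = 1*15 = 15
  bit 1 = 0: r = r^2 mod 23 = 15^2 = 18
  bit 2 = 0: r = r^2 mod 23 = 18^2 = 2
  bit 3 = 0: r = r^2 mod 23 = 2^2 = 4
  -> B = 4
s = B^a = 4^14 mod 23  (bits of 14 = 1110)
  bit 0 = 1: r = r^2 * 4 mod 23 = 1^2 * 4 = 1*4 = 4
  bit 1 = 1: r = r^2 * 4 mod 23 = 4^2 * 4 = 16*4 = 18
  bit 2 = 1: r = r^2 * 4 mod 23 = 18^2 * 4 = 2*4 = 8
  bit 3 = 0: r = r^2 mod 23 = 8^2 = 18
  -> s = B^a = 18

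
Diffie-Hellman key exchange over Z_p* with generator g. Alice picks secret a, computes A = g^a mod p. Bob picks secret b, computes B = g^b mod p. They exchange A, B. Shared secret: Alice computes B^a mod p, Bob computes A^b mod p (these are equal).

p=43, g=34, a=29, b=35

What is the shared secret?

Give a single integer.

A = 34^29 mod 43  (bits of 29 = 11101)
  bit 0 = 1: r = r^2 * 34 mod 43 = 1^2 * 34 = 1*34 = 34
  bit 1 = 1: r = r^2 * 34 mod 43 = 34^2 * 34 = 38*34 = 2
  bit 2 = 1: r = r^2 * 34 mod 43 = 2^2 * 34 = 4*34 = 7
  bit 3 = 0: r = r^2 mod 43 = 7^2 = 6
  bit 4 = 1: r = r^2 * 34 mod 43 = 6^2 * 34 = 36*34 = 20
  -> A = 20
B = 34^35 mod 43  (bits of 35 = 100011)
  bit 0 = 1: r = r^2 * 34 mod 43 = 1^2 * 34 = 1*34 = 34
  bit 1 = 0: r = r^2 mod 43 = 34^2 = 38
  bit 2 = 0: r = r^2 mod 43 = 38^2 = 25
  bit 3 = 0: r = r^2 mod 43 = 25^2 = 23
  bit 4 = 1: r = r^2 * 34 mod 43 = 23^2 * 34 = 13*34 = 12
  bit 5 = 1: r = r^2 * 34 mod 43 = 12^2 * 34 = 15*34 = 37
  -> B = 37
s = B^a = 37^29 mod 43  (bits of 29 = 11101)
  bit 0 = 1: r = r^2 * 37 mod 43 = 1^2 * 37 = 1*37 = 37
  bit 1 = 1: r = r^2 * 37 mod 43 = 37^2 * 37 = 36*37 = 42
  bit 2 = 1: r = r^2 * 37 mod 43 = 42^2 * 37 = 1*37 = 37
  bit 3 = 0: r = r^2 mod 43 = 37^2 = 36
  bit 4 = 1: r = r^2 * 37 mod 43 = 36^2 * 37 = 6*37 = 7
  -> s = B^a = 7

Answer: 7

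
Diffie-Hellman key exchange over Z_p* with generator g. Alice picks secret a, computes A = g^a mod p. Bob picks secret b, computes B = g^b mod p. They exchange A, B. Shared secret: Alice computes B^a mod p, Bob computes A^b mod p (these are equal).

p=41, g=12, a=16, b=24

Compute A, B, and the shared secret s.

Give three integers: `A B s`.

A = 12^16 mod 41  (bits of 16 = 10000)
  bit 0 = 1: r = r^2 * 12 mod 41 = 1^2 * 12 = 1*12 = 12
  bit 1 = 0: r = r^2 mod 41 = 12^2 = 21
  bit 2 = 0: r = r^2 mod 41 = 21^2 = 31
  bit 3 = 0: r = r^2 mod 41 = 31^2 = 18
  bit 4 = 0: r = r^2 mod 41 = 18^2 = 37
  -> A = 37
B = 12^24 mod 41  (bits of 24 = 11000)
  bit 0 = 1: r = r^2 * 12 mod 41 = 1^2 * 12 = 1*12 = 12
  bit 1 = 1: r = r^2 * 12 mod 41 = 12^2 * 12 = 21*12 = 6
  bit 2 = 0: r = r^2 mod 41 = 6^2 = 36
  bit 3 = 0: r = r^2 mod 41 = 36^2 = 25
  bit 4 = 0: r = r^2 mod 41 = 25^2 = 10
  -> B = 10
s = B^a = 10^16 mod 41  (bits of 16 = 10000)
  bit 0 = 1: r = r^2 * 10 mod 41 = 1^2 * 10 = 1*10 = 10
  bit 1 = 0: r = r^2 mod 41 = 10^2 = 18
  bit 2 = 0: r = r^2 mod 41 = 18^2 = 37
  bit 3 = 0: r = r^2 mod 41 = 37^2 = 16
  bit 4 = 0: r = r^2 mod 41 = 16^2 = 10
  -> s = B^a = 10

Answer: 37 10 10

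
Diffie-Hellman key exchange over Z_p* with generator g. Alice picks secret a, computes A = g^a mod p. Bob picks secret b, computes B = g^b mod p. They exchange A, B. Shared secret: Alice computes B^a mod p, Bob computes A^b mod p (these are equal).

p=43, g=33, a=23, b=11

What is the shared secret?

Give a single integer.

Answer: 33

Derivation:
A = 33^23 mod 43  (bits of 23 = 10111)
  bit 0 = 1: r = r^2 * 33 mod 43 = 1^2 * 33 = 1*33 = 33
  bit 1 = 0: r = r^2 mod 43 = 33^2 = 14
  bit 2 = 1: r = r^2 * 33 mod 43 = 14^2 * 33 = 24*33 = 18
  bit 3 = 1: r = r^2 * 33 mod 43 = 18^2 * 33 = 23*33 = 28
  bit 4 = 1: r = r^2 * 33 mod 43 = 28^2 * 33 = 10*33 = 29
  -> A = 29
B = 33^11 mod 43  (bits of 11 = 1011)
  bit 0 = 1: r = r^2 * 33 mod 43 = 1^2 * 33 = 1*33 = 33
  bit 1 = 0: r = r^2 mod 43 = 33^2 = 14
  bit 2 = 1: r = r^2 * 33 mod 43 = 14^2 * 33 = 24*33 = 18
  bit 3 = 1: r = r^2 * 33 mod 43 = 18^2 * 33 = 23*33 = 28
  -> B = 28
s = B^a = 28^23 mod 43  (bits of 23 = 10111)
  bit 0 = 1: r = r^2 * 28 mod 43 = 1^2 * 28 = 1*28 = 28
  bit 1 = 0: r = r^2 mod 43 = 28^2 = 10
  bit 2 = 1: r = r^2 * 28 mod 43 = 10^2 * 28 = 14*28 = 5
  bit 3 = 1: r = r^2 * 28 mod 43 = 5^2 * 28 = 25*28 = 12
  bit 4 = 1: r = r^2 * 28 mod 43 = 12^2 * 28 = 15*28 = 33
  -> s = B^a = 33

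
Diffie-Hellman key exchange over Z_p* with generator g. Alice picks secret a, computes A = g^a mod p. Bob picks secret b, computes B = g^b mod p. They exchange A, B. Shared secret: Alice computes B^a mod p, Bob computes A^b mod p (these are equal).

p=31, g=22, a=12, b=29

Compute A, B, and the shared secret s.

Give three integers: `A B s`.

Answer: 2 24 16

Derivation:
A = 22^12 mod 31  (bits of 12 = 1100)
  bit 0 = 1: r = r^2 * 22 mod 31 = 1^2 * 22 = 1*22 = 22
  bit 1 = 1: r = r^2 * 22 mod 31 = 22^2 * 22 = 19*22 = 15
  bit 2 = 0: r = r^2 mod 31 = 15^2 = 8
  bit 3 = 0: r = r^2 mod 31 = 8^2 = 2
  -> A = 2
B = 22^29 mod 31  (bits of 29 = 11101)
  bit 0 = 1: r = r^2 * 22 mod 31 = 1^2 * 22 = 1*22 = 22
  bit 1 = 1: r = r^2 * 22 mod 31 = 22^2 * 22 = 19*22 = 15
  bit 2 = 1: r = r^2 * 22 mod 31 = 15^2 * 22 = 8*22 = 21
  bit 3 = 0: r = r^2 mod 31 = 21^2 = 7
  bit 4 = 1: r = r^2 * 22 mod 31 = 7^2 * 22 = 18*22 = 24
  -> B = 24
s = B^a = 24^12 mod 31  (bits of 12 = 1100)
  bit 0 = 1: r = r^2 * 24 mod 31 = 1^2 * 24 = 1*24 = 24
  bit 1 = 1: r = r^2 * 24 mod 31 = 24^2 * 24 = 18*24 = 29
  bit 2 = 0: r = r^2 mod 31 = 29^2 = 4
  bit 3 = 0: r = r^2 mod 31 = 4^2 = 16
  -> s = B^a = 16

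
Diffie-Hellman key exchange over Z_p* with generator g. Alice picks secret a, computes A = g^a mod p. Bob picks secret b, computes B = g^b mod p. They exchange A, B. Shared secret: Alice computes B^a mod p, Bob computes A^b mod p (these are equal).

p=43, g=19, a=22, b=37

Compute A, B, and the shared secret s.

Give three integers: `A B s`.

A = 19^22 mod 43  (bits of 22 = 10110)
  bit 0 = 1: r = r^2 * 19 mod 43 = 1^2 * 19 = 1*19 = 19
  bit 1 = 0: r = r^2 mod 43 = 19^2 = 17
  bit 2 = 1: r = r^2 * 19 mod 43 = 17^2 * 19 = 31*19 = 30
  bit 3 = 1: r = r^2 * 19 mod 43 = 30^2 * 19 = 40*19 = 29
  bit 4 = 0: r = r^2 mod 43 = 29^2 = 24
  -> A = 24
B = 19^37 mod 43  (bits of 37 = 100101)
  bit 0 = 1: r = r^2 * 19 mod 43 = 1^2 * 19 = 1*19 = 19
  bit 1 = 0: r = r^2 mod 43 = 19^2 = 17
  bit 2 = 0: r = r^2 mod 43 = 17^2 = 31
  bit 3 = 1: r = r^2 * 19 mod 43 = 31^2 * 19 = 15*19 = 27
  bit 4 = 0: r = r^2 mod 43 = 27^2 = 41
  bit 5 = 1: r = r^2 * 19 mod 43 = 41^2 * 19 = 4*19 = 33
  -> B = 33
s = B^a = 33^22 mod 43  (bits of 22 = 10110)
  bit 0 = 1: r = r^2 * 33 mod 43 = 1^2 * 33 = 1*33 = 33
  bit 1 = 0: r = r^2 mod 43 = 33^2 = 14
  bit 2 = 1: r = r^2 * 33 mod 43 = 14^2 * 33 = 24*33 = 18
  bit 3 = 1: r = r^2 * 33 mod 43 = 18^2 * 33 = 23*33 = 28
  bit 4 = 0: r = r^2 mod 43 = 28^2 = 10
  -> s = B^a = 10

Answer: 24 33 10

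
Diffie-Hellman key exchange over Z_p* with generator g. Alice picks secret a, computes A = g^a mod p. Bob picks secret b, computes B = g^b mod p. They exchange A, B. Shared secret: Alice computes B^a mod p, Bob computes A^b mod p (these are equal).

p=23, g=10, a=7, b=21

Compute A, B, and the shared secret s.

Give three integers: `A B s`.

A = 10^7 mod 23  (bits of 7 = 111)
  bit 0 = 1: r = r^2 * 10 mod 23 = 1^2 * 10 = 1*10 = 10
  bit 1 = 1: r = r^2 * 10 mod 23 = 10^2 * 10 = 8*10 = 11
  bit 2 = 1: r = r^2 * 10 mod 23 = 11^2 * 10 = 6*10 = 14
  -> A = 14
B = 10^21 mod 23  (bits of 21 = 10101)
  bit 0 = 1: r = r^2 * 10 mod 23 = 1^2 * 10 = 1*10 = 10
  bit 1 = 0: r = r^2 mod 23 = 10^2 = 8
  bit 2 = 1: r = r^2 * 10 mod 23 = 8^2 * 10 = 18*10 = 19
  bit 3 = 0: r = r^2 mod 23 = 19^2 = 16
  bit 4 = 1: r = r^2 * 10 mod 23 = 16^2 * 10 = 3*10 = 7
  -> B = 7
s = B^a = 7^7 mod 23  (bits of 7 = 111)
  bit 0 = 1: r = r^2 * 7 mod 23 = 1^2 * 7 = 1*7 = 7
  bit 1 = 1: r = r^2 * 7 mod 23 = 7^2 * 7 = 3*7 = 21
  bit 2 = 1: r = r^2 * 7 mod 23 = 21^2 * 7 = 4*7 = 5
  -> s = B^a = 5

Answer: 14 7 5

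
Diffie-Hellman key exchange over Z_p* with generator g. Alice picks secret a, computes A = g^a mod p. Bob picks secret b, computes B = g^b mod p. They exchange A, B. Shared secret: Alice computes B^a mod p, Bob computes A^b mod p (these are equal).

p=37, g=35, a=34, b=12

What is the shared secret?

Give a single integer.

A = 35^34 mod 37  (bits of 34 = 100010)
  bit 0 = 1: r = r^2 * 35 mod 37 = 1^2 * 35 = 1*35 = 35
  bit 1 = 0: r = r^2 mod 37 = 35^2 = 4
  bit 2 = 0: r = r^2 mod 37 = 4^2 = 16
  bit 3 = 0: r = r^2 mod 37 = 16^2 = 34
  bit 4 = 1: r = r^2 * 35 mod 37 = 34^2 * 35 = 9*35 = 19
  bit 5 = 0: r = r^2 mod 37 = 19^2 = 28
  -> A = 28
B = 35^12 mod 37  (bits of 12 = 1100)
  bit 0 = 1: r = r^2 * 35 mod 37 = 1^2 * 35 = 1*35 = 35
  bit 1 = 1: r = r^2 * 35 mod 37 = 35^2 * 35 = 4*35 = 29
  bit 2 = 0: r = r^2 mod 37 = 29^2 = 27
  bit 3 = 0: r = r^2 mod 37 = 27^2 = 26
  -> B = 26
s = B^a = 26^34 mod 37  (bits of 34 = 100010)
  bit 0 = 1: r = r^2 * 26 mod 37 = 1^2 * 26 = 1*26 = 26
  bit 1 = 0: r = r^2 mod 37 = 26^2 = 10
  bit 2 = 0: r = r^2 mod 37 = 10^2 = 26
  bit 3 = 0: r = r^2 mod 37 = 26^2 = 10
  bit 4 = 1: r = r^2 * 26 mod 37 = 10^2 * 26 = 26*26 = 10
  bit 5 = 0: r = r^2 mod 37 = 10^2 = 26
  -> s = B^a = 26

Answer: 26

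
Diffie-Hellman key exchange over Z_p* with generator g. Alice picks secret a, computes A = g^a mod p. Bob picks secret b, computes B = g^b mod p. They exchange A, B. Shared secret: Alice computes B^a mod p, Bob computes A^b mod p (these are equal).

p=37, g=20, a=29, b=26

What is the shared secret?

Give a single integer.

A = 20^29 mod 37  (bits of 29 = 11101)
  bit 0 = 1: r = r^2 * 20 mod 37 = 1^2 * 20 = 1*20 = 20
  bit 1 = 1: r = r^2 * 20 mod 37 = 20^2 * 20 = 30*20 = 8
  bit 2 = 1: r = r^2 * 20 mod 37 = 8^2 * 20 = 27*20 = 22
  bit 3 = 0: r = r^2 mod 37 = 22^2 = 3
  bit 4 = 1: r = r^2 * 20 mod 37 = 3^2 * 20 = 9*20 = 32
  -> A = 32
B = 20^26 mod 37  (bits of 26 = 11010)
  bit 0 = 1: r = r^2 * 20 mod 37 = 1^2 * 20 = 1*20 = 20
  bit 1 = 1: r = r^2 * 20 mod 37 = 20^2 * 20 = 30*20 = 8
  bit 2 = 0: r = r^2 mod 37 = 8^2 = 27
  bit 3 = 1: r = r^2 * 20 mod 37 = 27^2 * 20 = 26*20 = 2
  bit 4 = 0: r = r^2 mod 37 = 2^2 = 4
  -> B = 4
s = B^a = 4^29 mod 37  (bits of 29 = 11101)
  bit 0 = 1: r = r^2 * 4 mod 37 = 1^2 * 4 = 1*4 = 4
  bit 1 = 1: r = r^2 * 4 mod 37 = 4^2 * 4 = 16*4 = 27
  bit 2 = 1: r = r^2 * 4 mod 37 = 27^2 * 4 = 26*4 = 30
  bit 3 = 0: r = r^2 mod 37 = 30^2 = 12
  bit 4 = 1: r = r^2 * 4 mod 37 = 12^2 * 4 = 33*4 = 21
  -> s = B^a = 21

Answer: 21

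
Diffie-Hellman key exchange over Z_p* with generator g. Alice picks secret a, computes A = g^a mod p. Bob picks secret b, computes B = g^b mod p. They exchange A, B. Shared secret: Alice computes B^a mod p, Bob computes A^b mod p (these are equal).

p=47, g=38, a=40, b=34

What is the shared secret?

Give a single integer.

Answer: 24

Derivation:
A = 38^40 mod 47  (bits of 40 = 101000)
  bit 0 = 1: r = r^2 * 38 mod 47 = 1^2 * 38 = 1*38 = 38
  bit 1 = 0: r = r^2 mod 47 = 38^2 = 34
  bit 2 = 1: r = r^2 * 38 mod 47 = 34^2 * 38 = 28*38 = 30
  bit 3 = 0: r = r^2 mod 47 = 30^2 = 7
  bit 4 = 0: r = r^2 mod 47 = 7^2 = 2
  bit 5 = 0: r = r^2 mod 47 = 2^2 = 4
  -> A = 4
B = 38^34 mod 47  (bits of 34 = 100010)
  bit 0 = 1: r = r^2 * 38 mod 47 = 1^2 * 38 = 1*38 = 38
  bit 1 = 0: r = r^2 mod 47 = 38^2 = 34
  bit 2 = 0: r = r^2 mod 47 = 34^2 = 28
  bit 3 = 0: r = r^2 mod 47 = 28^2 = 32
  bit 4 = 1: r = r^2 * 38 mod 47 = 32^2 * 38 = 37*38 = 43
  bit 5 = 0: r = r^2 mod 47 = 43^2 = 16
  -> B = 16
s = B^a = 16^40 mod 47  (bits of 40 = 101000)
  bit 0 = 1: r = r^2 * 16 mod 47 = 1^2 * 16 = 1*16 = 16
  bit 1 = 0: r = r^2 mod 47 = 16^2 = 21
  bit 2 = 1: r = r^2 * 16 mod 47 = 21^2 * 16 = 18*16 = 6
  bit 3 = 0: r = r^2 mod 47 = 6^2 = 36
  bit 4 = 0: r = r^2 mod 47 = 36^2 = 27
  bit 5 = 0: r = r^2 mod 47 = 27^2 = 24
  -> s = B^a = 24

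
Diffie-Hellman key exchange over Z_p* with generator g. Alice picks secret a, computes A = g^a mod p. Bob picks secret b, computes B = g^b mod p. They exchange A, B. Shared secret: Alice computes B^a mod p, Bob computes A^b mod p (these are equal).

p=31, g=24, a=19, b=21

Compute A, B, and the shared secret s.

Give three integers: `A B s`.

A = 24^19 mod 31  (bits of 19 = 10011)
  bit 0 = 1: r = r^2 * 24 mod 31 = 1^2 * 24 = 1*24 = 24
  bit 1 = 0: r = r^2 mod 31 = 24^2 = 18
  bit 2 = 0: r = r^2 mod 31 = 18^2 = 14
  bit 3 = 1: r = r^2 * 24 mod 31 = 14^2 * 24 = 10*24 = 23
  bit 4 = 1: r = r^2 * 24 mod 31 = 23^2 * 24 = 2*24 = 17
  -> A = 17
B = 24^21 mod 31  (bits of 21 = 10101)
  bit 0 = 1: r = r^2 * 24 mod 31 = 1^2 * 24 = 1*24 = 24
  bit 1 = 0: r = r^2 mod 31 = 24^2 = 18
  bit 2 = 1: r = r^2 * 24 mod 31 = 18^2 * 24 = 14*24 = 26
  bit 3 = 0: r = r^2 mod 31 = 26^2 = 25
  bit 4 = 1: r = r^2 * 24 mod 31 = 25^2 * 24 = 5*24 = 27
  -> B = 27
s = B^a = 27^19 mod 31  (bits of 19 = 10011)
  bit 0 = 1: r = r^2 * 27 mod 31 = 1^2 * 27 = 1*27 = 27
  bit 1 = 0: r = r^2 mod 31 = 27^2 = 16
  bit 2 = 0: r = r^2 mod 31 = 16^2 = 8
  bit 3 = 1: r = r^2 * 27 mod 31 = 8^2 * 27 = 2*27 = 23
  bit 4 = 1: r = r^2 * 27 mod 31 = 23^2 * 27 = 2*27 = 23
  -> s = B^a = 23

Answer: 17 27 23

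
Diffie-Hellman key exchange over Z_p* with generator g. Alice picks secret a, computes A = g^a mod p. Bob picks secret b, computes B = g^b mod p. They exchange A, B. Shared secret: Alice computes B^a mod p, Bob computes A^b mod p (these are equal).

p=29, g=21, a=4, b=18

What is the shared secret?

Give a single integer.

Answer: 23

Derivation:
A = 21^4 mod 29  (bits of 4 = 100)
  bit 0 = 1: r = r^2 * 21 mod 29 = 1^2 * 21 = 1*21 = 21
  bit 1 = 0: r = r^2 mod 29 = 21^2 = 6
  bit 2 = 0: r = r^2 mod 29 = 6^2 = 7
  -> A = 7
B = 21^18 mod 29  (bits of 18 = 10010)
  bit 0 = 1: r = r^2 * 21 mod 29 = 1^2 * 21 = 1*21 = 21
  bit 1 = 0: r = r^2 mod 29 = 21^2 = 6
  bit 2 = 0: r = r^2 mod 29 = 6^2 = 7
  bit 3 = 1: r = r^2 * 21 mod 29 = 7^2 * 21 = 20*21 = 14
  bit 4 = 0: r = r^2 mod 29 = 14^2 = 22
  -> B = 22
s = B^a = 22^4 mod 29  (bits of 4 = 100)
  bit 0 = 1: r = r^2 * 22 mod 29 = 1^2 * 22 = 1*22 = 22
  bit 1 = 0: r = r^2 mod 29 = 22^2 = 20
  bit 2 = 0: r = r^2 mod 29 = 20^2 = 23
  -> s = B^a = 23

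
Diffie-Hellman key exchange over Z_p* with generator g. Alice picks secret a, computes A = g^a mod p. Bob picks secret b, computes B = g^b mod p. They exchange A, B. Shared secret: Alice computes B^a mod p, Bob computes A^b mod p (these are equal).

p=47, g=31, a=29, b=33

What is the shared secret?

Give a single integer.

A = 31^29 mod 47  (bits of 29 = 11101)
  bit 0 = 1: r = r^2 * 31 mod 47 = 1^2 * 31 = 1*31 = 31
  bit 1 = 1: r = r^2 * 31 mod 47 = 31^2 * 31 = 21*31 = 40
  bit 2 = 1: r = r^2 * 31 mod 47 = 40^2 * 31 = 2*31 = 15
  bit 3 = 0: r = r^2 mod 47 = 15^2 = 37
  bit 4 = 1: r = r^2 * 31 mod 47 = 37^2 * 31 = 6*31 = 45
  -> A = 45
B = 31^33 mod 47  (bits of 33 = 100001)
  bit 0 = 1: r = r^2 * 31 mod 47 = 1^2 * 31 = 1*31 = 31
  bit 1 = 0: r = r^2 mod 47 = 31^2 = 21
  bit 2 = 0: r = r^2 mod 47 = 21^2 = 18
  bit 3 = 0: r = r^2 mod 47 = 18^2 = 42
  bit 4 = 0: r = r^2 mod 47 = 42^2 = 25
  bit 5 = 1: r = r^2 * 31 mod 47 = 25^2 * 31 = 14*31 = 11
  -> B = 11
s = B^a = 11^29 mod 47  (bits of 29 = 11101)
  bit 0 = 1: r = r^2 * 11 mod 47 = 1^2 * 11 = 1*11 = 11
  bit 1 = 1: r = r^2 * 11 mod 47 = 11^2 * 11 = 27*11 = 15
  bit 2 = 1: r = r^2 * 11 mod 47 = 15^2 * 11 = 37*11 = 31
  bit 3 = 0: r = r^2 mod 47 = 31^2 = 21
  bit 4 = 1: r = r^2 * 11 mod 47 = 21^2 * 11 = 18*11 = 10
  -> s = B^a = 10

Answer: 10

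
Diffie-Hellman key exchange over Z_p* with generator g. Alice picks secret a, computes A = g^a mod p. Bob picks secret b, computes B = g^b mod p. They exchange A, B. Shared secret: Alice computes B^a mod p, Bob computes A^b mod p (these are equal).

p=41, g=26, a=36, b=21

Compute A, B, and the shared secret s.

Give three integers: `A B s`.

Answer: 4 15 4

Derivation:
A = 26^36 mod 41  (bits of 36 = 100100)
  bit 0 = 1: r = r^2 * 26 mod 41 = 1^2 * 26 = 1*26 = 26
  bit 1 = 0: r = r^2 mod 41 = 26^2 = 20
  bit 2 = 0: r = r^2 mod 41 = 20^2 = 31
  bit 3 = 1: r = r^2 * 26 mod 41 = 31^2 * 26 = 18*26 = 17
  bit 4 = 0: r = r^2 mod 41 = 17^2 = 2
  bit 5 = 0: r = r^2 mod 41 = 2^2 = 4
  -> A = 4
B = 26^21 mod 41  (bits of 21 = 10101)
  bit 0 = 1: r = r^2 * 26 mod 41 = 1^2 * 26 = 1*26 = 26
  bit 1 = 0: r = r^2 mod 41 = 26^2 = 20
  bit 2 = 1: r = r^2 * 26 mod 41 = 20^2 * 26 = 31*26 = 27
  bit 3 = 0: r = r^2 mod 41 = 27^2 = 32
  bit 4 = 1: r = r^2 * 26 mod 41 = 32^2 * 26 = 40*26 = 15
  -> B = 15
s = B^a = 15^36 mod 41  (bits of 36 = 100100)
  bit 0 = 1: r = r^2 * 15 mod 41 = 1^2 * 15 = 1*15 = 15
  bit 1 = 0: r = r^2 mod 41 = 15^2 = 20
  bit 2 = 0: r = r^2 mod 41 = 20^2 = 31
  bit 3 = 1: r = r^2 * 15 mod 41 = 31^2 * 15 = 18*15 = 24
  bit 4 = 0: r = r^2 mod 41 = 24^2 = 2
  bit 5 = 0: r = r^2 mod 41 = 2^2 = 4
  -> s = B^a = 4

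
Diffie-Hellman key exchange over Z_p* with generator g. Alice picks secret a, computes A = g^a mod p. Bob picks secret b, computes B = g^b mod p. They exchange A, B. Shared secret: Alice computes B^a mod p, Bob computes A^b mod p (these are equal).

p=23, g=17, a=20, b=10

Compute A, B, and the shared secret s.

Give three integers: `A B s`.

Answer: 16 4 13

Derivation:
A = 17^20 mod 23  (bits of 20 = 10100)
  bit 0 = 1: r = r^2 * 17 mod 23 = 1^2 * 17 = 1*17 = 17
  bit 1 = 0: r = r^2 mod 23 = 17^2 = 13
  bit 2 = 1: r = r^2 * 17 mod 23 = 13^2 * 17 = 8*17 = 21
  bit 3 = 0: r = r^2 mod 23 = 21^2 = 4
  bit 4 = 0: r = r^2 mod 23 = 4^2 = 16
  -> A = 16
B = 17^10 mod 23  (bits of 10 = 1010)
  bit 0 = 1: r = r^2 * 17 mod 23 = 1^2 * 17 = 1*17 = 17
  bit 1 = 0: r = r^2 mod 23 = 17^2 = 13
  bit 2 = 1: r = r^2 * 17 mod 23 = 13^2 * 17 = 8*17 = 21
  bit 3 = 0: r = r^2 mod 23 = 21^2 = 4
  -> B = 4
s = B^a = 4^20 mod 23  (bits of 20 = 10100)
  bit 0 = 1: r = r^2 * 4 mod 23 = 1^2 * 4 = 1*4 = 4
  bit 1 = 0: r = r^2 mod 23 = 4^2 = 16
  bit 2 = 1: r = r^2 * 4 mod 23 = 16^2 * 4 = 3*4 = 12
  bit 3 = 0: r = r^2 mod 23 = 12^2 = 6
  bit 4 = 0: r = r^2 mod 23 = 6^2 = 13
  -> s = B^a = 13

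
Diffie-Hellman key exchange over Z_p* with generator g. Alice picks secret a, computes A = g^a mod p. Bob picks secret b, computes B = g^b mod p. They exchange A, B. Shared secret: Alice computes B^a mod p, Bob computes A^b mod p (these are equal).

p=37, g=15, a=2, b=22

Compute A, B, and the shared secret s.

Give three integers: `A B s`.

A = 15^2 mod 37  (bits of 2 = 10)
  bit 0 = 1: r = r^2 * 15 mod 37 = 1^2 * 15 = 1*15 = 15
  bit 1 = 0: r = r^2 mod 37 = 15^2 = 3
  -> A = 3
B = 15^22 mod 37  (bits of 22 = 10110)
  bit 0 = 1: r = r^2 * 15 mod 37 = 1^2 * 15 = 1*15 = 15
  bit 1 = 0: r = r^2 mod 37 = 15^2 = 3
  bit 2 = 1: r = r^2 * 15 mod 37 = 3^2 * 15 = 9*15 = 24
  bit 3 = 1: r = r^2 * 15 mod 37 = 24^2 * 15 = 21*15 = 19
  bit 4 = 0: r = r^2 mod 37 = 19^2 = 28
  -> B = 28
s = B^a = 28^2 mod 37  (bits of 2 = 10)
  bit 0 = 1: r = r^2 * 28 mod 37 = 1^2 * 28 = 1*28 = 28
  bit 1 = 0: r = r^2 mod 37 = 28^2 = 7
  -> s = B^a = 7

Answer: 3 28 7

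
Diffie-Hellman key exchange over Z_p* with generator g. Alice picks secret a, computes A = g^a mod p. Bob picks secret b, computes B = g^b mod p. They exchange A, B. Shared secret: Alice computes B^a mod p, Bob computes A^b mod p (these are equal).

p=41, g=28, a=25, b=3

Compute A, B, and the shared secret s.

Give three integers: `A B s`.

A = 28^25 mod 41  (bits of 25 = 11001)
  bit 0 = 1: r = r^2 * 28 mod 41 = 1^2 * 28 = 1*28 = 28
  bit 1 = 1: r = r^2 * 28 mod 41 = 28^2 * 28 = 5*28 = 17
  bit 2 = 0: r = r^2 mod 41 = 17^2 = 2
  bit 3 = 0: r = r^2 mod 41 = 2^2 = 4
  bit 4 = 1: r = r^2 * 28 mod 41 = 4^2 * 28 = 16*28 = 38
  -> A = 38
B = 28^3 mod 41  (bits of 3 = 11)
  bit 0 = 1: r = r^2 * 28 mod 41 = 1^2 * 28 = 1*28 = 28
  bit 1 = 1: r = r^2 * 28 mod 41 = 28^2 * 28 = 5*28 = 17
  -> B = 17
s = B^a = 17^25 mod 41  (bits of 25 = 11001)
  bit 0 = 1: r = r^2 * 17 mod 41 = 1^2 * 17 = 1*17 = 17
  bit 1 = 1: r = r^2 * 17 mod 41 = 17^2 * 17 = 2*17 = 34
  bit 2 = 0: r = r^2 mod 41 = 34^2 = 8
  bit 3 = 0: r = r^2 mod 41 = 8^2 = 23
  bit 4 = 1: r = r^2 * 17 mod 41 = 23^2 * 17 = 37*17 = 14
  -> s = B^a = 14

Answer: 38 17 14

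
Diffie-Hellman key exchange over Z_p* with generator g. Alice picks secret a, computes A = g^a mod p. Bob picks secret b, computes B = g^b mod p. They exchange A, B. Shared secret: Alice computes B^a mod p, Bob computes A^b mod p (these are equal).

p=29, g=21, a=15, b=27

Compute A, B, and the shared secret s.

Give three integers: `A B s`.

Answer: 8 18 11

Derivation:
A = 21^15 mod 29  (bits of 15 = 1111)
  bit 0 = 1: r = r^2 * 21 mod 29 = 1^2 * 21 = 1*21 = 21
  bit 1 = 1: r = r^2 * 21 mod 29 = 21^2 * 21 = 6*21 = 10
  bit 2 = 1: r = r^2 * 21 mod 29 = 10^2 * 21 = 13*21 = 12
  bit 3 = 1: r = r^2 * 21 mod 29 = 12^2 * 21 = 28*21 = 8
  -> A = 8
B = 21^27 mod 29  (bits of 27 = 11011)
  bit 0 = 1: r = r^2 * 21 mod 29 = 1^2 * 21 = 1*21 = 21
  bit 1 = 1: r = r^2 * 21 mod 29 = 21^2 * 21 = 6*21 = 10
  bit 2 = 0: r = r^2 mod 29 = 10^2 = 13
  bit 3 = 1: r = r^2 * 21 mod 29 = 13^2 * 21 = 24*21 = 11
  bit 4 = 1: r = r^2 * 21 mod 29 = 11^2 * 21 = 5*21 = 18
  -> B = 18
s = B^a = 18^15 mod 29  (bits of 15 = 1111)
  bit 0 = 1: r = r^2 * 18 mod 29 = 1^2 * 18 = 1*18 = 18
  bit 1 = 1: r = r^2 * 18 mod 29 = 18^2 * 18 = 5*18 = 3
  bit 2 = 1: r = r^2 * 18 mod 29 = 3^2 * 18 = 9*18 = 17
  bit 3 = 1: r = r^2 * 18 mod 29 = 17^2 * 18 = 28*18 = 11
  -> s = B^a = 11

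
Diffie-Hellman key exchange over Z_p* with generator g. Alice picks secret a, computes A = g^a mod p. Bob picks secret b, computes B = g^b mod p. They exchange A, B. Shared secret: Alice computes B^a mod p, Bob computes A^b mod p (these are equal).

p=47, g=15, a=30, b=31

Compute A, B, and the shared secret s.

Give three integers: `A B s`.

A = 15^30 mod 47  (bits of 30 = 11110)
  bit 0 = 1: r = r^2 * 15 mod 47 = 1^2 * 15 = 1*15 = 15
  bit 1 = 1: r = r^2 * 15 mod 47 = 15^2 * 15 = 37*15 = 38
  bit 2 = 1: r = r^2 * 15 mod 47 = 38^2 * 15 = 34*15 = 40
  bit 3 = 1: r = r^2 * 15 mod 47 = 40^2 * 15 = 2*15 = 30
  bit 4 = 0: r = r^2 mod 47 = 30^2 = 7
  -> A = 7
B = 15^31 mod 47  (bits of 31 = 11111)
  bit 0 = 1: r = r^2 * 15 mod 47 = 1^2 * 15 = 1*15 = 15
  bit 1 = 1: r = r^2 * 15 mod 47 = 15^2 * 15 = 37*15 = 38
  bit 2 = 1: r = r^2 * 15 mod 47 = 38^2 * 15 = 34*15 = 40
  bit 3 = 1: r = r^2 * 15 mod 47 = 40^2 * 15 = 2*15 = 30
  bit 4 = 1: r = r^2 * 15 mod 47 = 30^2 * 15 = 7*15 = 11
  -> B = 11
s = B^a = 11^30 mod 47  (bits of 30 = 11110)
  bit 0 = 1: r = r^2 * 11 mod 47 = 1^2 * 11 = 1*11 = 11
  bit 1 = 1: r = r^2 * 11 mod 47 = 11^2 * 11 = 27*11 = 15
  bit 2 = 1: r = r^2 * 11 mod 47 = 15^2 * 11 = 37*11 = 31
  bit 3 = 1: r = r^2 * 11 mod 47 = 31^2 * 11 = 21*11 = 43
  bit 4 = 0: r = r^2 mod 47 = 43^2 = 16
  -> s = B^a = 16

Answer: 7 11 16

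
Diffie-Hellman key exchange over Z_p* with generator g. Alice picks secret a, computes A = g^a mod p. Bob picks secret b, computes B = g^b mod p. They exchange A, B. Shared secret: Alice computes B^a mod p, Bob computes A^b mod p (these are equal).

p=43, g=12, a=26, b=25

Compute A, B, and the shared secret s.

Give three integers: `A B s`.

A = 12^26 mod 43  (bits of 26 = 11010)
  bit 0 = 1: r = r^2 * 12 mod 43 = 1^2 * 12 = 1*12 = 12
  bit 1 = 1: r = r^2 * 12 mod 43 = 12^2 * 12 = 15*12 = 8
  bit 2 = 0: r = r^2 mod 43 = 8^2 = 21
  bit 3 = 1: r = r^2 * 12 mod 43 = 21^2 * 12 = 11*12 = 3
  bit 4 = 0: r = r^2 mod 43 = 3^2 = 9
  -> A = 9
B = 12^25 mod 43  (bits of 25 = 11001)
  bit 0 = 1: r = r^2 * 12 mod 43 = 1^2 * 12 = 1*12 = 12
  bit 1 = 1: r = r^2 * 12 mod 43 = 12^2 * 12 = 15*12 = 8
  bit 2 = 0: r = r^2 mod 43 = 8^2 = 21
  bit 3 = 0: r = r^2 mod 43 = 21^2 = 11
  bit 4 = 1: r = r^2 * 12 mod 43 = 11^2 * 12 = 35*12 = 33
  -> B = 33
s = B^a = 33^26 mod 43  (bits of 26 = 11010)
  bit 0 = 1: r = r^2 * 33 mod 43 = 1^2 * 33 = 1*33 = 33
  bit 1 = 1: r = r^2 * 33 mod 43 = 33^2 * 33 = 14*33 = 32
  bit 2 = 0: r = r^2 mod 43 = 32^2 = 35
  bit 3 = 1: r = r^2 * 33 mod 43 = 35^2 * 33 = 21*33 = 5
  bit 4 = 0: r = r^2 mod 43 = 5^2 = 25
  -> s = B^a = 25

Answer: 9 33 25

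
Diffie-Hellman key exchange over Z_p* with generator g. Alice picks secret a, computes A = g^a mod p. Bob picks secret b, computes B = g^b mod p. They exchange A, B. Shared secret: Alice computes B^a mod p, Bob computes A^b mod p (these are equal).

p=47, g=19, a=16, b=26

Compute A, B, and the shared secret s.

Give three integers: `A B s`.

Answer: 36 3 32

Derivation:
A = 19^16 mod 47  (bits of 16 = 10000)
  bit 0 = 1: r = r^2 * 19 mod 47 = 1^2 * 19 = 1*19 = 19
  bit 1 = 0: r = r^2 mod 47 = 19^2 = 32
  bit 2 = 0: r = r^2 mod 47 = 32^2 = 37
  bit 3 = 0: r = r^2 mod 47 = 37^2 = 6
  bit 4 = 0: r = r^2 mod 47 = 6^2 = 36
  -> A = 36
B = 19^26 mod 47  (bits of 26 = 11010)
  bit 0 = 1: r = r^2 * 19 mod 47 = 1^2 * 19 = 1*19 = 19
  bit 1 = 1: r = r^2 * 19 mod 47 = 19^2 * 19 = 32*19 = 44
  bit 2 = 0: r = r^2 mod 47 = 44^2 = 9
  bit 3 = 1: r = r^2 * 19 mod 47 = 9^2 * 19 = 34*19 = 35
  bit 4 = 0: r = r^2 mod 47 = 35^2 = 3
  -> B = 3
s = B^a = 3^16 mod 47  (bits of 16 = 10000)
  bit 0 = 1: r = r^2 * 3 mod 47 = 1^2 * 3 = 1*3 = 3
  bit 1 = 0: r = r^2 mod 47 = 3^2 = 9
  bit 2 = 0: r = r^2 mod 47 = 9^2 = 34
  bit 3 = 0: r = r^2 mod 47 = 34^2 = 28
  bit 4 = 0: r = r^2 mod 47 = 28^2 = 32
  -> s = B^a = 32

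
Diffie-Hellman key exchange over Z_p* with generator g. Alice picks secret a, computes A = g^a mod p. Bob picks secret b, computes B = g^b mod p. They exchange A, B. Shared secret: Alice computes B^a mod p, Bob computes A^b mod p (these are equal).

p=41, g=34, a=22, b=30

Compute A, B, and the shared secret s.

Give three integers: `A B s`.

A = 34^22 mod 41  (bits of 22 = 10110)
  bit 0 = 1: r = r^2 * 34 mod 41 = 1^2 * 34 = 1*34 = 34
  bit 1 = 0: r = r^2 mod 41 = 34^2 = 8
  bit 2 = 1: r = r^2 * 34 mod 41 = 8^2 * 34 = 23*34 = 3
  bit 3 = 1: r = r^2 * 34 mod 41 = 3^2 * 34 = 9*34 = 19
  bit 4 = 0: r = r^2 mod 41 = 19^2 = 33
  -> A = 33
B = 34^30 mod 41  (bits of 30 = 11110)
  bit 0 = 1: r = r^2 * 34 mod 41 = 1^2 * 34 = 1*34 = 34
  bit 1 = 1: r = r^2 * 34 mod 41 = 34^2 * 34 = 8*34 = 26
  bit 2 = 1: r = r^2 * 34 mod 41 = 26^2 * 34 = 20*34 = 24
  bit 3 = 1: r = r^2 * 34 mod 41 = 24^2 * 34 = 2*34 = 27
  bit 4 = 0: r = r^2 mod 41 = 27^2 = 32
  -> B = 32
s = B^a = 32^22 mod 41  (bits of 22 = 10110)
  bit 0 = 1: r = r^2 * 32 mod 41 = 1^2 * 32 = 1*32 = 32
  bit 1 = 0: r = r^2 mod 41 = 32^2 = 40
  bit 2 = 1: r = r^2 * 32 mod 41 = 40^2 * 32 = 1*32 = 32
  bit 3 = 1: r = r^2 * 32 mod 41 = 32^2 * 32 = 40*32 = 9
  bit 4 = 0: r = r^2 mod 41 = 9^2 = 40
  -> s = B^a = 40

Answer: 33 32 40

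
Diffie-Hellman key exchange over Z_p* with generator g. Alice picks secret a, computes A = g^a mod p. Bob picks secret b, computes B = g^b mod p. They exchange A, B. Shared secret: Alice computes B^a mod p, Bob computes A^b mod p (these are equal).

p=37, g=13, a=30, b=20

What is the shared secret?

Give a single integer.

Answer: 26

Derivation:
A = 13^30 mod 37  (bits of 30 = 11110)
  bit 0 = 1: r = r^2 * 13 mod 37 = 1^2 * 13 = 1*13 = 13
  bit 1 = 1: r = r^2 * 13 mod 37 = 13^2 * 13 = 21*13 = 14
  bit 2 = 1: r = r^2 * 13 mod 37 = 14^2 * 13 = 11*13 = 32
  bit 3 = 1: r = r^2 * 13 mod 37 = 32^2 * 13 = 25*13 = 29
  bit 4 = 0: r = r^2 mod 37 = 29^2 = 27
  -> A = 27
B = 13^20 mod 37  (bits of 20 = 10100)
  bit 0 = 1: r = r^2 * 13 mod 37 = 1^2 * 13 = 1*13 = 13
  bit 1 = 0: r = r^2 mod 37 = 13^2 = 21
  bit 2 = 1: r = r^2 * 13 mod 37 = 21^2 * 13 = 34*13 = 35
  bit 3 = 0: r = r^2 mod 37 = 35^2 = 4
  bit 4 = 0: r = r^2 mod 37 = 4^2 = 16
  -> B = 16
s = B^a = 16^30 mod 37  (bits of 30 = 11110)
  bit 0 = 1: r = r^2 * 16 mod 37 = 1^2 * 16 = 1*16 = 16
  bit 1 = 1: r = r^2 * 16 mod 37 = 16^2 * 16 = 34*16 = 26
  bit 2 = 1: r = r^2 * 16 mod 37 = 26^2 * 16 = 10*16 = 12
  bit 3 = 1: r = r^2 * 16 mod 37 = 12^2 * 16 = 33*16 = 10
  bit 4 = 0: r = r^2 mod 37 = 10^2 = 26
  -> s = B^a = 26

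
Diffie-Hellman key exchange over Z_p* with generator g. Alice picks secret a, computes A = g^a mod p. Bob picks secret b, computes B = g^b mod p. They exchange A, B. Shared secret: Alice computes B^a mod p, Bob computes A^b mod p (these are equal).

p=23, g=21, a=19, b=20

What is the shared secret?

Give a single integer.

Answer: 18

Derivation:
A = 21^19 mod 23  (bits of 19 = 10011)
  bit 0 = 1: r = r^2 * 21 mod 23 = 1^2 * 21 = 1*21 = 21
  bit 1 = 0: r = r^2 mod 23 = 21^2 = 4
  bit 2 = 0: r = r^2 mod 23 = 4^2 = 16
  bit 3 = 1: r = r^2 * 21 mod 23 = 16^2 * 21 = 3*21 = 17
  bit 4 = 1: r = r^2 * 21 mod 23 = 17^2 * 21 = 13*21 = 20
  -> A = 20
B = 21^20 mod 23  (bits of 20 = 10100)
  bit 0 = 1: r = r^2 * 21 mod 23 = 1^2 * 21 = 1*21 = 21
  bit 1 = 0: r = r^2 mod 23 = 21^2 = 4
  bit 2 = 1: r = r^2 * 21 mod 23 = 4^2 * 21 = 16*21 = 14
  bit 3 = 0: r = r^2 mod 23 = 14^2 = 12
  bit 4 = 0: r = r^2 mod 23 = 12^2 = 6
  -> B = 6
s = B^a = 6^19 mod 23  (bits of 19 = 10011)
  bit 0 = 1: r = r^2 * 6 mod 23 = 1^2 * 6 = 1*6 = 6
  bit 1 = 0: r = r^2 mod 23 = 6^2 = 13
  bit 2 = 0: r = r^2 mod 23 = 13^2 = 8
  bit 3 = 1: r = r^2 * 6 mod 23 = 8^2 * 6 = 18*6 = 16
  bit 4 = 1: r = r^2 * 6 mod 23 = 16^2 * 6 = 3*6 = 18
  -> s = B^a = 18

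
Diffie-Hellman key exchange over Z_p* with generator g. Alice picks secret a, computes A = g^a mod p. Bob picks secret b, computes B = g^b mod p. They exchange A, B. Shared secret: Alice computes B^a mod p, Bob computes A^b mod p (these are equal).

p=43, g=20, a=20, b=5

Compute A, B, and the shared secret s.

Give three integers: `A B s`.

A = 20^20 mod 43  (bits of 20 = 10100)
  bit 0 = 1: r = r^2 * 20 mod 43 = 1^2 * 20 = 1*20 = 20
  bit 1 = 0: r = r^2 mod 43 = 20^2 = 13
  bit 2 = 1: r = r^2 * 20 mod 43 = 13^2 * 20 = 40*20 = 26
  bit 3 = 0: r = r^2 mod 43 = 26^2 = 31
  bit 4 = 0: r = r^2 mod 43 = 31^2 = 15
  -> A = 15
B = 20^5 mod 43  (bits of 5 = 101)
  bit 0 = 1: r = r^2 * 20 mod 43 = 1^2 * 20 = 1*20 = 20
  bit 1 = 0: r = r^2 mod 43 = 20^2 = 13
  bit 2 = 1: r = r^2 * 20 mod 43 = 13^2 * 20 = 40*20 = 26
  -> B = 26
s = B^a = 26^20 mod 43  (bits of 20 = 10100)
  bit 0 = 1: r = r^2 * 26 mod 43 = 1^2 * 26 = 1*26 = 26
  bit 1 = 0: r = r^2 mod 43 = 26^2 = 31
  bit 2 = 1: r = r^2 * 26 mod 43 = 31^2 * 26 = 15*26 = 3
  bit 3 = 0: r = r^2 mod 43 = 3^2 = 9
  bit 4 = 0: r = r^2 mod 43 = 9^2 = 38
  -> s = B^a = 38

Answer: 15 26 38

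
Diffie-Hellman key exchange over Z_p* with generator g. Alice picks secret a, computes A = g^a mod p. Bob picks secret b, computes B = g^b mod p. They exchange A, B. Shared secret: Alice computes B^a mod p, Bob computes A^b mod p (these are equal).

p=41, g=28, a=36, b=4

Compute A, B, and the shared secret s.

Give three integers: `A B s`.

A = 28^36 mod 41  (bits of 36 = 100100)
  bit 0 = 1: r = r^2 * 28 mod 41 = 1^2 * 28 = 1*28 = 28
  bit 1 = 0: r = r^2 mod 41 = 28^2 = 5
  bit 2 = 0: r = r^2 mod 41 = 5^2 = 25
  bit 3 = 1: r = r^2 * 28 mod 41 = 25^2 * 28 = 10*28 = 34
  bit 4 = 0: r = r^2 mod 41 = 34^2 = 8
  bit 5 = 0: r = r^2 mod 41 = 8^2 = 23
  -> A = 23
B = 28^4 mod 41  (bits of 4 = 100)
  bit 0 = 1: r = r^2 * 28 mod 41 = 1^2 * 28 = 1*28 = 28
  bit 1 = 0: r = r^2 mod 41 = 28^2 = 5
  bit 2 = 0: r = r^2 mod 41 = 5^2 = 25
  -> B = 25
s = B^a = 25^36 mod 41  (bits of 36 = 100100)
  bit 0 = 1: r = r^2 * 25 mod 41 = 1^2 * 25 = 1*25 = 25
  bit 1 = 0: r = r^2 mod 41 = 25^2 = 10
  bit 2 = 0: r = r^2 mod 41 = 10^2 = 18
  bit 3 = 1: r = r^2 * 25 mod 41 = 18^2 * 25 = 37*25 = 23
  bit 4 = 0: r = r^2 mod 41 = 23^2 = 37
  bit 5 = 0: r = r^2 mod 41 = 37^2 = 16
  -> s = B^a = 16

Answer: 23 25 16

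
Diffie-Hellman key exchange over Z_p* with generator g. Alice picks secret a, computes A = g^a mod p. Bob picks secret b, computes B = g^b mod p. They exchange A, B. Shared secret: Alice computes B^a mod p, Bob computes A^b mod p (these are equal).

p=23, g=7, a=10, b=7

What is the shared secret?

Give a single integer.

A = 7^10 mod 23  (bits of 10 = 1010)
  bit 0 = 1: r = r^2 * 7 mod 23 = 1^2 * 7 = 1*7 = 7
  bit 1 = 0: r = r^2 mod 23 = 7^2 = 3
  bit 2 = 1: r = r^2 * 7 mod 23 = 3^2 * 7 = 9*7 = 17
  bit 3 = 0: r = r^2 mod 23 = 17^2 = 13
  -> A = 13
B = 7^7 mod 23  (bits of 7 = 111)
  bit 0 = 1: r = r^2 * 7 mod 23 = 1^2 * 7 = 1*7 = 7
  bit 1 = 1: r = r^2 * 7 mod 23 = 7^2 * 7 = 3*7 = 21
  bit 2 = 1: r = r^2 * 7 mod 23 = 21^2 * 7 = 4*7 = 5
  -> B = 5
s = B^a = 5^10 mod 23  (bits of 10 = 1010)
  bit 0 = 1: r = r^2 * 5 mod 23 = 1^2 * 5 = 1*5 = 5
  bit 1 = 0: r = r^2 mod 23 = 5^2 = 2
  bit 2 = 1: r = r^2 * 5 mod 23 = 2^2 * 5 = 4*5 = 20
  bit 3 = 0: r = r^2 mod 23 = 20^2 = 9
  -> s = B^a = 9

Answer: 9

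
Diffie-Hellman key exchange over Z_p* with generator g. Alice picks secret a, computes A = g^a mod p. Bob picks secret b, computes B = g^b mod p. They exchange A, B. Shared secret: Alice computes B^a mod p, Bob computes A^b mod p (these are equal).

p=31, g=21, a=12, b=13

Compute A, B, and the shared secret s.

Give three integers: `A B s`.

Answer: 4 22 2

Derivation:
A = 21^12 mod 31  (bits of 12 = 1100)
  bit 0 = 1: r = r^2 * 21 mod 31 = 1^2 * 21 = 1*21 = 21
  bit 1 = 1: r = r^2 * 21 mod 31 = 21^2 * 21 = 7*21 = 23
  bit 2 = 0: r = r^2 mod 31 = 23^2 = 2
  bit 3 = 0: r = r^2 mod 31 = 2^2 = 4
  -> A = 4
B = 21^13 mod 31  (bits of 13 = 1101)
  bit 0 = 1: r = r^2 * 21 mod 31 = 1^2 * 21 = 1*21 = 21
  bit 1 = 1: r = r^2 * 21 mod 31 = 21^2 * 21 = 7*21 = 23
  bit 2 = 0: r = r^2 mod 31 = 23^2 = 2
  bit 3 = 1: r = r^2 * 21 mod 31 = 2^2 * 21 = 4*21 = 22
  -> B = 22
s = B^a = 22^12 mod 31  (bits of 12 = 1100)
  bit 0 = 1: r = r^2 * 22 mod 31 = 1^2 * 22 = 1*22 = 22
  bit 1 = 1: r = r^2 * 22 mod 31 = 22^2 * 22 = 19*22 = 15
  bit 2 = 0: r = r^2 mod 31 = 15^2 = 8
  bit 3 = 0: r = r^2 mod 31 = 8^2 = 2
  -> s = B^a = 2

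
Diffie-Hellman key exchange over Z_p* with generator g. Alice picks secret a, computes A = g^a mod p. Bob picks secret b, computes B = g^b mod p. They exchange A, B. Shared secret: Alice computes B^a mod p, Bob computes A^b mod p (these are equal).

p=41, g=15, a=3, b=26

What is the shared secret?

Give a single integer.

A = 15^3 mod 41  (bits of 3 = 11)
  bit 0 = 1: r = r^2 * 15 mod 41 = 1^2 * 15 = 1*15 = 15
  bit 1 = 1: r = r^2 * 15 mod 41 = 15^2 * 15 = 20*15 = 13
  -> A = 13
B = 15^26 mod 41  (bits of 26 = 11010)
  bit 0 = 1: r = r^2 * 15 mod 41 = 1^2 * 15 = 1*15 = 15
  bit 1 = 1: r = r^2 * 15 mod 41 = 15^2 * 15 = 20*15 = 13
  bit 2 = 0: r = r^2 mod 41 = 13^2 = 5
  bit 3 = 1: r = r^2 * 15 mod 41 = 5^2 * 15 = 25*15 = 6
  bit 4 = 0: r = r^2 mod 41 = 6^2 = 36
  -> B = 36
s = B^a = 36^3 mod 41  (bits of 3 = 11)
  bit 0 = 1: r = r^2 * 36 mod 41 = 1^2 * 36 = 1*36 = 36
  bit 1 = 1: r = r^2 * 36 mod 41 = 36^2 * 36 = 25*36 = 39
  -> s = B^a = 39

Answer: 39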